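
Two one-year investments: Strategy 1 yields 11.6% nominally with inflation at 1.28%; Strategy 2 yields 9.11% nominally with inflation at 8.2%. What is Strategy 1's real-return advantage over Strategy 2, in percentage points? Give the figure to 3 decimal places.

Strategy 1 real return: 1.116/1.0128 − 1 = 10.1896%.
Strategy 2 real return: 1.0911/1.082 − 1 = 0.8410%.
Difference: 10.1896 − 0.8410 = 9.3486 pp.

9.349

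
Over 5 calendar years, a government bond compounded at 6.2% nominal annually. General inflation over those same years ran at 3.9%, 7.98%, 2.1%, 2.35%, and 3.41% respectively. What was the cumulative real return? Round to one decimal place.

Cumulative inflation factor: 1.039 × 1.0798 × 1.021 × 1.0235 × 1.0341 ≈ 1.21237.
Nominal growth factor: 1.35090. Real growth factor = 1.35090 / 1.21237 ≈ 1.11426.
Total real return ≈ 11.4263%.

11.4%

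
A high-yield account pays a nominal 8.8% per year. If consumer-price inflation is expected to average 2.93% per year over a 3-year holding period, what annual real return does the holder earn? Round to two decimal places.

With constant rates the annual real return is the same each year: (1+8.8%)/(1+2.93%) − 1 = 0.05703.

5.70%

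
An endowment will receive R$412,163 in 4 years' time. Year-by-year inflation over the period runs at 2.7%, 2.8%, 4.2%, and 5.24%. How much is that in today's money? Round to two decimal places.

Price-level factor over 4 years: 1.027 × 1.028 × 1.042 × 1.0524 ≈ 1.1577428742.
Purchasing power today: R$412,163 divided by that factor.

R$356,005.65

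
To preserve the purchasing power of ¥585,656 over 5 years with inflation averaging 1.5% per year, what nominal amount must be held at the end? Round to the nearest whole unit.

¥630,918

Cumulative price-level factor: (1+1.5%)^5 ≈ 1.0772840039.
The nominal amount required is ¥585,656 scaled up by that factor.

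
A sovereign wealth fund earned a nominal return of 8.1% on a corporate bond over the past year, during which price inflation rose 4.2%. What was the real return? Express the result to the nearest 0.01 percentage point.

Real return via the Fisher equation: (1 + 8.1%)/(1 + 4.2%) − 1 = 1.081/1.042 − 1 ≈ 0.03743.

3.74%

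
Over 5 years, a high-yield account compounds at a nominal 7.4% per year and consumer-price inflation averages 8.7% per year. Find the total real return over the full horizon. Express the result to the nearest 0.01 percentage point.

The annual real rate is (1+7.4%)/(1+8.7%) − 1 = -1.1960%.
Compounded over 5 years: (1 + -0.011960)^5 − 1 ≈ -0.05838.

-5.84%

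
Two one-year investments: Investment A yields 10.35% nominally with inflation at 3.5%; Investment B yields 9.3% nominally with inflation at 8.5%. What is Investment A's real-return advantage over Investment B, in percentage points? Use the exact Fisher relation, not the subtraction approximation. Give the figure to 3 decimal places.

Investment A real return: 1.1035/1.035 − 1 = 6.6184%.
Investment B real return: 1.093/1.085 − 1 = 0.7373%.
Difference: 6.6184 − 0.7373 = 5.8811 pp.

5.881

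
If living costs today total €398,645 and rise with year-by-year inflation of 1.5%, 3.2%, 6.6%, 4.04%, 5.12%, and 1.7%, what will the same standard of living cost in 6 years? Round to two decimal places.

€495,103.41

Cumulative price-level factor: 1.015 × 1.032 × 1.066 × 1.0404 × 1.0512 × 1.017 ≈ 1.2419656743.
The nominal amount required is €398,645 scaled up by that factor.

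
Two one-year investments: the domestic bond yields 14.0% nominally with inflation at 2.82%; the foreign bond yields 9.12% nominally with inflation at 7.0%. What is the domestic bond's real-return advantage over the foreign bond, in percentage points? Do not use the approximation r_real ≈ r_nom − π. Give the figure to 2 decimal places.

8.89

The domestic bond real return: 1.140/1.0282 − 1 = 10.873%.
The foreign bond real return: 1.0912/1.070 − 1 = 1.981%.
Difference: 10.873 − 1.981 = 8.892 pp.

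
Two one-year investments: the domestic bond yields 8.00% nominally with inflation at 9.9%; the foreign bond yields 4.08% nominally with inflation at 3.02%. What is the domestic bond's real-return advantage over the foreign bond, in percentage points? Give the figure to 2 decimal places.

The domestic bond real return: 1.0800/1.099 − 1 = -1.729%.
The foreign bond real return: 1.0408/1.0302 − 1 = 1.029%.
Difference: -1.729 − 1.029 = -2.758 pp.

-2.76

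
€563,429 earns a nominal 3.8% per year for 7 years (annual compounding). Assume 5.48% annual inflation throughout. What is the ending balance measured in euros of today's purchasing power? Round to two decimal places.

Nominal value at maturity: €563,429 × (1 + 3.8%)^7 ≈ €731,510.68.
Price-level factor over 7 years: (1 + 5.48%)^7 ≈ 1.4527498787.
Dividing the nominal maturity value by the price-level factor gives the value in today's money.

€503,535.19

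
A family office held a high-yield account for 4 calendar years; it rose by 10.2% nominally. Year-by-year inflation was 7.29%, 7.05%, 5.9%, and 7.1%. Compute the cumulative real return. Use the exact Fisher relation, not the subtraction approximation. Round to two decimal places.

Cumulative inflation factor: 1.0729 × 1.0705 × 1.059 × 1.071 ≈ 1.30266.
Nominal growth factor: 1.10200. Real growth factor = 1.10200 / 1.30266 ≈ 0.84596.
Total real return ≈ -15.4039%.

-15.40%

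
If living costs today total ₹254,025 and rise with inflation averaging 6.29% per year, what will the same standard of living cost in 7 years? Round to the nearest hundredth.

₹389,334.88

Cumulative price-level factor: (1+6.29%)^7 ≈ 1.5326636216.
The nominal amount required is ₹254,025 scaled up by that factor.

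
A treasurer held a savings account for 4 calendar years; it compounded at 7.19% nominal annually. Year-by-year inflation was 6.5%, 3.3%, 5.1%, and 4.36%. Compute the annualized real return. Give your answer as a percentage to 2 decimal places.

2.27%

Cumulative inflation factor: 1.065 × 1.033 × 1.051 × 1.0436 ≈ 1.20666.
Nominal growth factor: 1.32013. Real growth factor = 1.32013 / 1.20666 ≈ 1.09403.
Annualized: 1.09403^(1/4) − 1 ≈ 0.02272.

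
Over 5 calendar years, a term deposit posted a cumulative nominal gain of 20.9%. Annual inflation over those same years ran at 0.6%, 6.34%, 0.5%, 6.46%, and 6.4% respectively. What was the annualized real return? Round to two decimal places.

Cumulative inflation factor: 1.006 × 1.0634 × 1.005 × 1.0646 × 1.064 ≈ 1.21784.
Nominal growth factor: 1.20900. Real growth factor = 1.20900 / 1.21784 ≈ 0.99274.
Annualized: 0.99274^(1/5) − 1 ≈ -0.00146.

-0.15%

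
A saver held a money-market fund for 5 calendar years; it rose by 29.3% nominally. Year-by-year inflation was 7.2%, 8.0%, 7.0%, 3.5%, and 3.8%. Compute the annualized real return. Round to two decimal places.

-0.58%

Cumulative inflation factor: 1.072 × 1.080 × 1.070 × 1.035 × 1.038 ≈ 1.33088.
Nominal growth factor: 1.29300. Real growth factor = 1.29300 / 1.33088 ≈ 0.97154.
Annualized: 0.97154^(1/5) − 1 ≈ -0.00576.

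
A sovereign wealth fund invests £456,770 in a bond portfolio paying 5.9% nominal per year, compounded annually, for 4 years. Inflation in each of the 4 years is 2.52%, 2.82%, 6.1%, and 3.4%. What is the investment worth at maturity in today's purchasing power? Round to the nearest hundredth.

Nominal value at maturity: £456,770 × (1 + 5.9%)^4 ≈ £574,488.60.
Price-level factor over 4 years: 1.0252 × 1.0282 × 1.061 × 1.034 ≈ 1.1564373763.
Dividing the nominal maturity value by the price-level factor gives the value in today's money.

£496,774.50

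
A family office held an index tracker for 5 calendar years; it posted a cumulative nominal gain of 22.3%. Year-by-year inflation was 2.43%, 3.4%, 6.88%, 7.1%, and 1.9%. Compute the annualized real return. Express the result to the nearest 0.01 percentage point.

Cumulative inflation factor: 1.0243 × 1.034 × 1.0688 × 1.071 × 1.019 ≈ 1.23540.
Nominal growth factor: 1.22300. Real growth factor = 1.22300 / 1.23540 ≈ 0.98996.
Annualized: 0.98996^(1/5) − 1 ≈ -0.00202.

-0.20%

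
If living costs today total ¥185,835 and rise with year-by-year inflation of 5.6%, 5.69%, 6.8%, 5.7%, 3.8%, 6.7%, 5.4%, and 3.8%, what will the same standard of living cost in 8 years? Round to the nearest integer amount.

¥283,708

Cumulative price-level factor: 1.056 × 1.0569 × 1.068 × 1.057 × 1.038 × 1.067 × 1.054 × 1.038 ≈ 1.5266651556.
Multiplying ¥185,835 by the price-level factor gives the future nominal sum.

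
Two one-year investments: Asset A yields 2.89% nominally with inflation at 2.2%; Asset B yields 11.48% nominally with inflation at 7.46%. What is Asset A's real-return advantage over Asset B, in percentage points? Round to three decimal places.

Asset A real return: 1.0289/1.022 − 1 = 0.6751%.
Asset B real return: 1.1148/1.0746 − 1 = 3.7409%.
Difference: 0.6751 − 3.7409 = -3.0658 pp.

-3.066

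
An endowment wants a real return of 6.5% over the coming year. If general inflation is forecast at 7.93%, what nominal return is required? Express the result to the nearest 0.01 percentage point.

14.95%

By the Fisher equation, 1 + r_nom = (1 + 6.5%)(1 + 7.93%) = 1.065 × 1.0793 = 1.1494545.
So r_nom = 14.94545%.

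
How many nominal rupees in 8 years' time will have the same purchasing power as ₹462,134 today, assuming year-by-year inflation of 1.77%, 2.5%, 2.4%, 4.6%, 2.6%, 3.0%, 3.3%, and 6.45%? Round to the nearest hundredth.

Cumulative price-level factor: 1.0177 × 1.025 × 1.024 × 1.046 × 1.026 × 1.030 × 1.033 × 1.0645 ≈ 1.2983920685.
The nominal amount required is ₹462,134 scaled up by that factor.

₹600,031.12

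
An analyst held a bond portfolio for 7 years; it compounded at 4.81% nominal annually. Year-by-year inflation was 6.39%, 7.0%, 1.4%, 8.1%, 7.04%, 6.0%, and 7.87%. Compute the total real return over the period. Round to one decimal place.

-9.0%

Cumulative inflation factor: 1.0639 × 1.070 × 1.014 × 1.081 × 1.0704 × 1.060 × 1.0787 ≈ 1.52722.
Nominal growth factor: 1.38937. Real growth factor = 1.38937 / 1.52722 ≈ 0.90974.
Total real return ≈ -9.0258%.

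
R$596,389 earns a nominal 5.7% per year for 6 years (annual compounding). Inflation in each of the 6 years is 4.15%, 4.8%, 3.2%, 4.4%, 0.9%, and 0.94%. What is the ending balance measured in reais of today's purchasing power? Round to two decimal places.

Nominal value at maturity: R$596,389 × (1 + 5.7%)^6 ≈ R$831,724.60.
Price-level factor over 6 years: 1.0415 × 1.048 × 1.032 × 1.044 × 1.009 × 1.0094 ≈ 1.1977197735.
Dividing the nominal maturity value by the price-level factor gives the value in today's money.

R$694,423.37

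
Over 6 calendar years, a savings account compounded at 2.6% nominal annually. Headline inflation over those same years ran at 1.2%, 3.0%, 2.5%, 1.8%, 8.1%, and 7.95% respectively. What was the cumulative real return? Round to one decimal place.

Cumulative inflation factor: 1.012 × 1.030 × 1.025 × 1.018 × 1.081 × 1.0795 ≈ 1.26922.
Nominal growth factor: 1.16650. Real growth factor = 1.16650 / 1.26922 ≈ 0.91907.
Total real return ≈ -8.0935%.

-8.1%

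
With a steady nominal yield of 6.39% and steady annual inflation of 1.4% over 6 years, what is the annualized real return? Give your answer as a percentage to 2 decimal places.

With constant rates the annual real return is the same each year: (1+6.39%)/(1+1.4%) − 1 = 0.04921.

4.92%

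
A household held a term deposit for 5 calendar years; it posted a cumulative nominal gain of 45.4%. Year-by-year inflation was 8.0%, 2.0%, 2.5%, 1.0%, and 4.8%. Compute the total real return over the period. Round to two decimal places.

21.66%

Cumulative inflation factor: 1.080 × 1.020 × 1.025 × 1.010 × 1.048 ≈ 1.19517.
Nominal growth factor: 1.45400. Real growth factor = 1.45400 / 1.19517 ≈ 1.21656.
Total real return ≈ 21.6561%.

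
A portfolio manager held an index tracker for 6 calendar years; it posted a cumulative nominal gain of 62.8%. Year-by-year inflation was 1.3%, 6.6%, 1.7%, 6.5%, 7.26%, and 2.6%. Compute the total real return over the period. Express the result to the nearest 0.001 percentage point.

Cumulative inflation factor: 1.013 × 1.066 × 1.017 × 1.065 × 1.0726 × 1.026 ≈ 1.28713.
Nominal growth factor: 1.62800. Real growth factor = 1.62800 / 1.28713 ≈ 1.26483.
Total real return ≈ 26.4830%.

26.483%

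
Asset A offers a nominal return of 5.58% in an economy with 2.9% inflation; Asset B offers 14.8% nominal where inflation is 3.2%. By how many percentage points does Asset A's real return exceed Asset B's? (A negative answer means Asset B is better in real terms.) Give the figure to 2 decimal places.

-8.64

Asset A real return: 1.0558/1.029 − 1 = 2.604%.
Asset B real return: 1.148/1.032 − 1 = 11.240%.
Difference: 2.604 − 11.240 = -8.636 pp.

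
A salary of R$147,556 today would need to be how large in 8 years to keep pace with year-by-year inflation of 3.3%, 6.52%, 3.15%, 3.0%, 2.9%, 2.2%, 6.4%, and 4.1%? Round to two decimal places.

R$200,934.00

Cumulative price-level factor: 1.033 × 1.0652 × 1.0315 × 1.030 × 1.029 × 1.022 × 1.064 × 1.041 ≈ 1.3617474301.
Multiplying R$147,556 by the price-level factor gives the future nominal sum.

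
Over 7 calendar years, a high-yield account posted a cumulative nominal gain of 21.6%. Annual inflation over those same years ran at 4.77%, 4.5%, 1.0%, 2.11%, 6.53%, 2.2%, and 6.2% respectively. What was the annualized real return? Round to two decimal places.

Cumulative inflation factor: 1.0477 × 1.045 × 1.010 × 1.0211 × 1.0653 × 1.022 × 1.062 ≈ 1.30554.
Nominal growth factor: 1.21600. Real growth factor = 1.21600 / 1.30554 ≈ 0.93142.
Annualized: 0.93142^(1/7) − 1 ≈ -0.01010.

-1.01%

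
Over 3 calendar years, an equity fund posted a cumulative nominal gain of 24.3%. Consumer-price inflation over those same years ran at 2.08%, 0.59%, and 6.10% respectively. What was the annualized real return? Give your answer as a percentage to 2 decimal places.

4.49%

Cumulative inflation factor: 1.0208 × 1.0059 × 1.0610 ≈ 1.08946.
Nominal growth factor: 1.24300. Real growth factor = 1.24300 / 1.08946 ≈ 1.14093.
Annualized: 1.14093^(1/3) − 1 ≈ 0.04493.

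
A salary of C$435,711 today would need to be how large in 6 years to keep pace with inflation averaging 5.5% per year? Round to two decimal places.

Cumulative price-level factor: (1+5.5%)^6 ≈ 1.3788428068.
The nominal amount required is C$435,711 scaled up by that factor.

C$600,776.98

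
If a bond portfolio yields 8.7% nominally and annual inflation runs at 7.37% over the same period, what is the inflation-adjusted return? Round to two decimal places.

Real return via the Fisher equation: (1 + 8.7%)/(1 + 7.37%) − 1 = 1.087/1.0737 − 1 ≈ 0.01239.

1.24%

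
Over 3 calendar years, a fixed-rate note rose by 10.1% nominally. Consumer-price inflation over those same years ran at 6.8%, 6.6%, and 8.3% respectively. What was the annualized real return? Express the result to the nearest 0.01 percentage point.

Cumulative inflation factor: 1.068 × 1.066 × 1.083 ≈ 1.23298.
Nominal growth factor: 1.10100. Real growth factor = 1.10100 / 1.23298 ≈ 0.89296.
Annualized: 0.89296^(1/3) − 1 ≈ -0.03704.

-3.70%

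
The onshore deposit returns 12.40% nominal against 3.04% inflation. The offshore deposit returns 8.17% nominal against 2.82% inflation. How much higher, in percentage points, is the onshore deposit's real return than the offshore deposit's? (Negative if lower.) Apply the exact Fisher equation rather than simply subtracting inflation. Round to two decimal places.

The onshore deposit real return: 1.1240/1.0304 − 1 = 9.084%.
The offshore deposit real return: 1.0817/1.0282 − 1 = 5.203%.
Difference: 9.084 − 5.203 = 3.881 pp.

3.88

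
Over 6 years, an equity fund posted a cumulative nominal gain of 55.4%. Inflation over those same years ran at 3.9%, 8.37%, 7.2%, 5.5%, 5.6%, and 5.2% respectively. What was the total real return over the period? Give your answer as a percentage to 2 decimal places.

Cumulative inflation factor: 1.039 × 1.0837 × 1.072 × 1.055 × 1.056 × 1.052 ≈ 1.41466.
Nominal growth factor: 1.55400. Real growth factor = 1.55400 / 1.41466 ≈ 1.09850.
Total real return ≈ 9.8499%.

9.85%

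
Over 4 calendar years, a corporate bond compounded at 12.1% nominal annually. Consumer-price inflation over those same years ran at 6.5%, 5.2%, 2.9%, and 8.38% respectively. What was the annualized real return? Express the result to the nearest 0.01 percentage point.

6.03%

Cumulative inflation factor: 1.065 × 1.052 × 1.029 × 1.0838 ≈ 1.24948.
Nominal growth factor: 1.57915. Real growth factor = 1.57915 / 1.24948 ≈ 1.26384.
Annualized: 1.26384^(1/4) − 1 ≈ 0.06029.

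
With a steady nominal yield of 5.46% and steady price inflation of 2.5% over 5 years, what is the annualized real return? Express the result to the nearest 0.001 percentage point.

With constant rates the annual real return is the same each year: (1+5.46%)/(1+2.5%) − 1 = 0.02888.

2.888%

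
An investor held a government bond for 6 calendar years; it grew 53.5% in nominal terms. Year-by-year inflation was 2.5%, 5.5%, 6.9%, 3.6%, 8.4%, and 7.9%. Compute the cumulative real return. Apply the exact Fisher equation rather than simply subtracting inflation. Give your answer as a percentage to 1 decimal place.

9.6%

Cumulative inflation factor: 1.025 × 1.055 × 1.069 × 1.036 × 1.084 × 1.079 ≈ 1.40076.
Nominal growth factor: 1.53500. Real growth factor = 1.53500 / 1.40076 ≈ 1.09583.
Total real return ≈ 9.5832%.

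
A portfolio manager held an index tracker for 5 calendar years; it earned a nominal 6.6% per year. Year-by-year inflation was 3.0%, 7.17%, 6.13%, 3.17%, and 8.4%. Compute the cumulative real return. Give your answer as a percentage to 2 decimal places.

Cumulative inflation factor: 1.030 × 1.0717 × 1.0613 × 1.0317 × 1.084 ≈ 1.31018.
Nominal growth factor: 1.37653. Real growth factor = 1.37653 / 1.31018 ≈ 1.05064.
Total real return ≈ 5.0642%.

5.06%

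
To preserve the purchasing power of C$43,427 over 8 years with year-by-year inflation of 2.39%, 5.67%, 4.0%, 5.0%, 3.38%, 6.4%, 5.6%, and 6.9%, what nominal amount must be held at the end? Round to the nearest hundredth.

Cumulative price-level factor: 1.0239 × 1.0567 × 1.040 × 1.050 × 1.0338 × 1.064 × 1.056 × 1.069 ≈ 1.4670728094.
Multiplying C$43,427 by the price-level factor gives the future nominal sum.

C$63,710.57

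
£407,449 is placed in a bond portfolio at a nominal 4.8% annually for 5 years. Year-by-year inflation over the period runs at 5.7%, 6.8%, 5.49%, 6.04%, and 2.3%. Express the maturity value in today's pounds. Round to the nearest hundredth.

Nominal value at maturity: £407,449 × (1 + 4.8%)^5 ≈ £515,085.91.
Price-level factor over 5 years: 1.057 × 1.068 × 1.0549 × 1.0604 × 1.023 ≈ 1.2918226208.
The maturity value deflated by that factor is the answer in today's purchasing power.

£398,728.05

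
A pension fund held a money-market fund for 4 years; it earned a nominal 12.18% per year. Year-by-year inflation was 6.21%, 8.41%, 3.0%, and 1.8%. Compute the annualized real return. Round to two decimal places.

Cumulative inflation factor: 1.0621 × 1.0841 × 1.030 × 1.018 ≈ 1.20731.
Nominal growth factor: 1.58366. Real growth factor = 1.58366 / 1.20731 ≈ 1.31172.
Annualized: 1.31172^(1/4) − 1 ≈ 0.07019.

7.02%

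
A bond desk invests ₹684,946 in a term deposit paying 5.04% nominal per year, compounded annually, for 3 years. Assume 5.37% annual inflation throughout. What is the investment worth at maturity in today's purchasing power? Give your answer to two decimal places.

Nominal value at maturity: ₹684,946 × (1 + 5.04%)^3 ≈ ₹793,817.14.
Price-level factor over 3 years: (1 + 5.37%)^3 ≈ 1.1699059242.
The maturity value deflated by that factor is the answer in today's purchasing power.

₹678,530.75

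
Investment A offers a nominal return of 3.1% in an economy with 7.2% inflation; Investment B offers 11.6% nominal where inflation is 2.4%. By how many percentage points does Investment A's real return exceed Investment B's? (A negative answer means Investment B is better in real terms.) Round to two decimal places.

-12.81

Investment A real return: 1.031/1.072 − 1 = -3.825%.
Investment B real return: 1.116/1.024 − 1 = 8.984%.
Difference: -3.825 − 8.984 = -12.809 pp.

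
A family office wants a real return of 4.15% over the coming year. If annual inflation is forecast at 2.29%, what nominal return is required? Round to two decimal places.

6.54%

By the Fisher equation, 1 + r_nom = (1 + 4.15%)(1 + 2.29%) = 1.0415 × 1.0229 = 1.06535035.
So r_nom = 6.535035%.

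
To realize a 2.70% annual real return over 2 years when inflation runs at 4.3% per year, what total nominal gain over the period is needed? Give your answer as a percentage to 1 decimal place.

Required annual nominal rate: (1+2.70%)(1+4.3%) − 1 = 7.1161%.
Cumulative over 2 years: (1 + 0.071161)^2 − 1 ≈ 0.14739.

14.7%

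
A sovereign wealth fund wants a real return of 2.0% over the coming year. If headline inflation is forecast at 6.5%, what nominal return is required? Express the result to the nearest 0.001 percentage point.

8.630%

By the Fisher equation, 1 + r_nom = (1 + 2.0%)(1 + 6.5%) = 1.020 × 1.065 = 1.0863.
So r_nom = 8.63%.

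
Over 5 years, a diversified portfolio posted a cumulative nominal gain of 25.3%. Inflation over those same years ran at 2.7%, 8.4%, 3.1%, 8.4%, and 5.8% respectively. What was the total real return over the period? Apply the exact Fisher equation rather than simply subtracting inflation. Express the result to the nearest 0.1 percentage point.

-4.8%

Cumulative inflation factor: 1.027 × 1.084 × 1.031 × 1.084 × 1.058 ≈ 1.31636.
Nominal growth factor: 1.25300. Real growth factor = 1.25300 / 1.31636 ≈ 0.95187.
Total real return ≈ -4.8130%.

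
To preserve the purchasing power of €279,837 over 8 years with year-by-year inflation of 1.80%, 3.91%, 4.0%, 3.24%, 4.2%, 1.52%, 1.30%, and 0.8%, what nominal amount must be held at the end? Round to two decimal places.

€343,305.61

Cumulative price-level factor: 1.0180 × 1.0391 × 1.040 × 1.0324 × 1.042 × 1.0152 × 1.0130 × 1.008 ≈ 1.2268056389.
The nominal amount required is €279,837 scaled up by that factor.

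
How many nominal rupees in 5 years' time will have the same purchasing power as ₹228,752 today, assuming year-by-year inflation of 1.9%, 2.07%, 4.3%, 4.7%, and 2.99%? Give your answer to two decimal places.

₹267,585.91

Cumulative price-level factor: 1.019 × 1.0207 × 1.043 × 1.047 × 1.0299 ≈ 1.1697642570.
Multiplying ₹228,752 by the price-level factor gives the future nominal sum.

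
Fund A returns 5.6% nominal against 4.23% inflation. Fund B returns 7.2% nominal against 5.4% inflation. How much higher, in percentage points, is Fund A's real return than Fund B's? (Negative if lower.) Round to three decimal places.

-0.393

Fund A real return: 1.056/1.0423 − 1 = 1.3144%.
Fund B real return: 1.072/1.054 − 1 = 1.7078%.
Difference: 1.3144 − 1.7078 = -0.3934 pp.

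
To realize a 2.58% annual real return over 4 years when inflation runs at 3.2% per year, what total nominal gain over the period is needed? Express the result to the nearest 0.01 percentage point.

Required annual nominal rate: (1+2.58%)(1+3.2%) − 1 = 5.86256%.
Cumulative over 4 years: (1 + 0.0586256)^4 − 1 ≈ 0.25594.

25.59%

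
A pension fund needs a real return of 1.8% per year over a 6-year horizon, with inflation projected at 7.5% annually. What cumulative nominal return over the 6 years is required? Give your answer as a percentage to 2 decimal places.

71.77%

Required annual nominal rate: (1+1.8%)(1+7.5%) − 1 = 9.435%.
Cumulative over 6 years: (1 + 0.09435)^6 − 1 ≈ 0.71766.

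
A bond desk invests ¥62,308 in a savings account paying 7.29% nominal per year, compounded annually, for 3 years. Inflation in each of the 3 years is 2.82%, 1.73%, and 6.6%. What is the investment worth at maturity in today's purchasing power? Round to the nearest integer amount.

¥69,014

Nominal value at maturity: ¥62,308 × (1 + 7.29%)^3 ≈ ¥76,952.
Price-level factor over 3 years: 1.0282 × 1.0173 × 1.066 ≈ 1.1150230588.
Dividing the nominal maturity value by the price-level factor gives the value in today's money.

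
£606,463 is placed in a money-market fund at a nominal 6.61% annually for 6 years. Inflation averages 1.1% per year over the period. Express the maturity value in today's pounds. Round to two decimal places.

Nominal value at maturity: £606,463 × (1 + 6.61%)^6 ≈ £890,413.98.
Price-level factor over 6 years: (1 + 1.1%)^6 ≈ 1.0678418406.
The maturity value deflated by that factor is the answer in today's purchasing power.

£833,844.44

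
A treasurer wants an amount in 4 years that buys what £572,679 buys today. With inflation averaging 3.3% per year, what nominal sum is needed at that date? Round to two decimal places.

Cumulative price-level factor: (1+3.3%)^4 ≈ 1.1386789339.
Multiplying £572,679 by the price-level factor gives the future nominal sum.

£652,097.51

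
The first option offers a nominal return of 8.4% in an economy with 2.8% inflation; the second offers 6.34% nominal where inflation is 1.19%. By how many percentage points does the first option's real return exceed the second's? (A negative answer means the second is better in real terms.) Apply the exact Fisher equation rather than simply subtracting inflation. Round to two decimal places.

0.36

The first option real return: 1.084/1.028 − 1 = 5.447%.
The second real return: 1.0634/1.0119 − 1 = 5.089%.
Difference: 5.447 − 5.089 = 0.358 pp.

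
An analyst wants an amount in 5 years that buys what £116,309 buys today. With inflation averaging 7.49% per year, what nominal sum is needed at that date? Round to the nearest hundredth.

Cumulative price-level factor: (1+7.49%)^5 ≈ 1.4349617158.
The nominal amount required is £116,309 scaled up by that factor.

£166,898.96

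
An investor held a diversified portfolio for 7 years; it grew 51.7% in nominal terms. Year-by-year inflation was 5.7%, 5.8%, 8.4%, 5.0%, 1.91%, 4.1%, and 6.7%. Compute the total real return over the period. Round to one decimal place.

5.3%

Cumulative inflation factor: 1.057 × 1.058 × 1.084 × 1.050 × 1.0191 × 1.041 × 1.067 ≈ 1.44082.
Nominal growth factor: 1.51700. Real growth factor = 1.51700 / 1.44082 ≈ 1.05287.
Total real return ≈ 5.2869%.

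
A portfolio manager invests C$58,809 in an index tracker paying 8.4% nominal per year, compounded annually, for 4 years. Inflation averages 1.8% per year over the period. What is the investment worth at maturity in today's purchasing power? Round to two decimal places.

C$75,608.36

Nominal value at maturity: C$58,809 × (1 + 8.4%)^4 ≈ C$81,200.92.
Price-level factor over 4 years: (1 + 1.8%)^4 ≈ 1.0739674330.
The maturity value deflated by that factor is the answer in today's purchasing power.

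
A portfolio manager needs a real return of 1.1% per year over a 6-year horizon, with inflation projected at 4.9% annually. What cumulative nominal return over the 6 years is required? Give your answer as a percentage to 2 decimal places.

42.29%

Required annual nominal rate: (1+1.1%)(1+4.9%) − 1 = 6.0539%.
Cumulative over 6 years: (1 + 0.060539)^6 − 1 ≈ 0.42285.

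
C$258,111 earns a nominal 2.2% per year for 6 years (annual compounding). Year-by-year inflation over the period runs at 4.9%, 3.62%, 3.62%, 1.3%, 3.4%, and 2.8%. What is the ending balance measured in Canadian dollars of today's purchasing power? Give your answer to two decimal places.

C$242,508.03

Nominal value at maturity: C$258,111 × (1 + 2.2%)^6 ≈ C$294,111.42.
Price-level factor over 6 years: 1.049 × 1.0362 × 1.0362 × 1.013 × 1.034 × 1.028 ≈ 1.2127904343.
Dividing the nominal maturity value by the price-level factor gives the value in today's money.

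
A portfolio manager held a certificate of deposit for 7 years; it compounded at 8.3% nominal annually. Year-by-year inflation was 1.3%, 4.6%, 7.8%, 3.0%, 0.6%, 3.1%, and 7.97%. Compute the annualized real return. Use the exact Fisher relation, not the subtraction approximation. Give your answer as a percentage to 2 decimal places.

4.12%

Cumulative inflation factor: 1.013 × 1.046 × 1.078 × 1.030 × 1.006 × 1.031 × 1.0797 ≈ 1.31752.
Nominal growth factor: 1.74743. Real growth factor = 1.74743 / 1.31752 ≈ 1.32630.
Annualized: 1.32630^(1/7) − 1 ≈ 0.04117.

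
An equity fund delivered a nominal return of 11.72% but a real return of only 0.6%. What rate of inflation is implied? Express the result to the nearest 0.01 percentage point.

From (1+r_nom) = (1+r_real)(1+π), we get 1+π = (1 + 11.72%)/(1 + 0.6%) = 1.1172/1.006 ≈ 1.11054.
So π ≈ 11.0537%.

11.05%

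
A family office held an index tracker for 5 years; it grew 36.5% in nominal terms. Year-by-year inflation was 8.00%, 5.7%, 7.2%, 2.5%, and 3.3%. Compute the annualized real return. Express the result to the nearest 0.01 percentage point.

Cumulative inflation factor: 1.0800 × 1.057 × 1.072 × 1.025 × 1.033 ≈ 1.29574.
Nominal growth factor: 1.36500. Real growth factor = 1.36500 / 1.29574 ≈ 1.05345.
Annualized: 1.05345^(1/5) − 1 ≈ 0.01047.

1.05%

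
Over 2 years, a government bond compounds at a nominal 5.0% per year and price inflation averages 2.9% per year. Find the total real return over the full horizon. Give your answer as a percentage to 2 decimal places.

The annual real rate is (1+5.0%)/(1+2.9%) − 1 = 2.0408%.
Compounded over 2 years: (1 + 0.020408)^2 − 1 ≈ 0.04123.

4.12%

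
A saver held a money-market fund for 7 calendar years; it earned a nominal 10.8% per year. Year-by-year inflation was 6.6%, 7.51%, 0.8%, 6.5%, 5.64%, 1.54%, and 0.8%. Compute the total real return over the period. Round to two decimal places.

Cumulative inflation factor: 1.066 × 1.0751 × 1.008 × 1.065 × 1.0564 × 1.0154 × 1.008 ≈ 1.33028.
Nominal growth factor: 2.05012. Real growth factor = 2.05012 / 1.33028 ≈ 1.54112.
Total real return ≈ 54.1118%.

54.11%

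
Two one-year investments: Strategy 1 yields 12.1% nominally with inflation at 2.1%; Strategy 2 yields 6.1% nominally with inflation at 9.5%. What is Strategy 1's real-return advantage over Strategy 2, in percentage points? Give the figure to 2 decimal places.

Strategy 1 real return: 1.121/1.021 − 1 = 9.794%.
Strategy 2 real return: 1.061/1.095 − 1 = -3.105%.
Difference: 9.794 − (-3.105) = 12.899 pp.

12.90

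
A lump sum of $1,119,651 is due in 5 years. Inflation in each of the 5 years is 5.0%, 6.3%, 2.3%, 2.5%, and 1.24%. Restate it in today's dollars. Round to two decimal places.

Price-level factor over 5 years: 1.050 × 1.063 × 1.023 × 1.025 × 1.0124 ≈ 1.1848795369.
Purchasing power today: $1,119,651 divided by that factor.

$944,949.22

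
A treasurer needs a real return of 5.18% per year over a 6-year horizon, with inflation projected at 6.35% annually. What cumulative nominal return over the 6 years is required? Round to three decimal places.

Required annual nominal rate: (1+5.18%)(1+6.35%) − 1 = 11.85893%.
Cumulative over 6 years: (1 + 0.1185893)^6 − 1 ≈ 0.95895.

95.895%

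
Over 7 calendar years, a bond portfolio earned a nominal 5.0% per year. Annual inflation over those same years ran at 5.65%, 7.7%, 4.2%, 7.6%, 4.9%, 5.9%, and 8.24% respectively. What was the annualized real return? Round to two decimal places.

-1.23%

Cumulative inflation factor: 1.0565 × 1.077 × 1.042 × 1.076 × 1.049 × 1.059 × 1.0824 ≈ 1.53400.
Nominal growth factor: 1.40710. Real growth factor = 1.40710 / 1.53400 ≈ 0.91728.
Annualized: 0.91728^(1/7) − 1 ≈ -0.01226.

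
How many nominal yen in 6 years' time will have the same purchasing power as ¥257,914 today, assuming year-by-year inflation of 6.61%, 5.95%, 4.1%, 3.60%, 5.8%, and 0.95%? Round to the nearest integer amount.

¥335,565

Cumulative price-level factor: 1.0661 × 1.0595 × 1.041 × 1.0360 × 1.058 × 1.0095 ≈ 1.3010721488.
Multiplying ¥257,914 by the price-level factor gives the future nominal sum.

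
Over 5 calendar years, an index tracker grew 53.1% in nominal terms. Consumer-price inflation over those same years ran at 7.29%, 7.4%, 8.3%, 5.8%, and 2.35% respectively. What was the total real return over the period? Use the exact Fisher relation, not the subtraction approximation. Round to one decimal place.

Cumulative inflation factor: 1.0729 × 1.074 × 1.083 × 1.058 × 1.0235 ≈ 1.35134.
Nominal growth factor: 1.53100. Real growth factor = 1.53100 / 1.35134 ≈ 1.13295.
Total real return ≈ 13.2947%.

13.3%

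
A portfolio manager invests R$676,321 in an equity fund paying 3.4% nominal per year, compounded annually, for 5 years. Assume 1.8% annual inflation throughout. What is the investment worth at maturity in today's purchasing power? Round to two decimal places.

R$731,167.16

Nominal value at maturity: R$676,321 × (1 + 3.4%)^5 ≈ R$799,384.21.
Price-level factor over 5 years: (1 + 1.8%)^5 ≈ 1.0932988468.
Dividing the nominal maturity value by the price-level factor gives the value in today's money.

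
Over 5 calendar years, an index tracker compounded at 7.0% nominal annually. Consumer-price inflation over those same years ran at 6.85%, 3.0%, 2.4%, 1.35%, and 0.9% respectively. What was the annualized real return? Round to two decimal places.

Cumulative inflation factor: 1.0685 × 1.030 × 1.024 × 1.0135 × 1.009 ≈ 1.15246.
Nominal growth factor: 1.40255. Real growth factor = 1.40255 / 1.15246 ≈ 1.21700.
Annualized: 1.21700^(1/5) − 1 ≈ 0.04006.

4.01%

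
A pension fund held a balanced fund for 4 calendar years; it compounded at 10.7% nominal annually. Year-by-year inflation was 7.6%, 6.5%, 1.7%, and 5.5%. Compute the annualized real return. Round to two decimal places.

Cumulative inflation factor: 1.076 × 1.065 × 1.017 × 1.055 ≈ 1.22952.
Nominal growth factor: 1.50173. Real growth factor = 1.50173 / 1.22952 ≈ 1.22139.
Annualized: 1.22139^(1/4) − 1 ≈ 0.05127.

5.13%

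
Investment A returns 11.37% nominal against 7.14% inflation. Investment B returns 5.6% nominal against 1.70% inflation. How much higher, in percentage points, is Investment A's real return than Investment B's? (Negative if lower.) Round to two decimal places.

Investment A real return: 1.1137/1.0714 − 1 = 3.948%.
Investment B real return: 1.056/1.0170 − 1 = 3.835%.
Difference: 3.948 − 3.835 = 0.113 pp.

0.11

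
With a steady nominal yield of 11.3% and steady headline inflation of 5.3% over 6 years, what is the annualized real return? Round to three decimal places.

5.698%

With constant rates the annual real return is the same each year: (1+11.3%)/(1+5.3%) − 1 = 0.05698.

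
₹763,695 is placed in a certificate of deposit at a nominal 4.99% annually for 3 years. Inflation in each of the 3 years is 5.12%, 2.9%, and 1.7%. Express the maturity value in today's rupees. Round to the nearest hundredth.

₹803,418.96

Nominal value at maturity: ₹763,695 × (1 + 4.99%)^3 ≈ ₹883,819.86.
Price-level factor over 3 years: 1.0512 × 1.029 × 1.017 = 1.1000734416.
The maturity value deflated by that factor is the answer in today's purchasing power.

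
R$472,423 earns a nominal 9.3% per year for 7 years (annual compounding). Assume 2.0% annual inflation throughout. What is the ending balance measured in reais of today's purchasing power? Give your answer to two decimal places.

R$766,427.30

Nominal value at maturity: R$472,423 × (1 + 9.3%)^7 ≈ R$880,384.05.
Price-level factor over 7 years: (1 + 2.0%)^7 ≈ 1.1486856676.
Dividing the nominal maturity value by the price-level factor gives the value in today's money.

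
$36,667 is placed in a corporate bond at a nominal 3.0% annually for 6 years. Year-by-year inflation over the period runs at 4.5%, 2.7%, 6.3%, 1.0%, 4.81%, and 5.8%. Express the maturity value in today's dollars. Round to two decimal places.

Nominal value at maturity: $36,667 × (1 + 3.0%)^6 ≈ $43,782.32.
Price-level factor over 6 years: 1.045 × 1.027 × 1.063 × 1.010 × 1.0481 × 1.058 ≈ 1.2777025485.
The maturity value deflated by that factor is the answer in today's purchasing power.

$34,266.44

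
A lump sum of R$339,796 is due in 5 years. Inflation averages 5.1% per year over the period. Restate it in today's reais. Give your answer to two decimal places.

Price-level factor over 5 years: (1 + 5.1%)^5 ≈ 1.2823706810.
Purchasing power today: R$339,796 divided by that factor.

R$264,974.87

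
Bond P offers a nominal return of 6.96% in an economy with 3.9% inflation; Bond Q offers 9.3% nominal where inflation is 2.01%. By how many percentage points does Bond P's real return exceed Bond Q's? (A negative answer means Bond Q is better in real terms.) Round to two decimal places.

-4.20

Bond P real return: 1.0696/1.039 − 1 = 2.945%.
Bond Q real return: 1.093/1.0201 − 1 = 7.146%.
Difference: 2.945 − 7.146 = -4.201 pp.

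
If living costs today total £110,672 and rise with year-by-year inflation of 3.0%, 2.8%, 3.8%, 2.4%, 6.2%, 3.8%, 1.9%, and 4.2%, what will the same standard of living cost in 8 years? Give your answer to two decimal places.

£145,790.49

Cumulative price-level factor: 1.030 × 1.028 × 1.038 × 1.024 × 1.062 × 1.038 × 1.019 × 1.042 ≈ 1.3173204164.
Multiplying £110,672 by the price-level factor gives the future nominal sum.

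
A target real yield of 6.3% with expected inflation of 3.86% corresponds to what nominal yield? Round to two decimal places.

10.40%

By the Fisher equation, 1 + r_nom = (1 + 6.3%)(1 + 3.86%) = 1.063 × 1.0386 = 1.1040318.
So r_nom = 10.40318%.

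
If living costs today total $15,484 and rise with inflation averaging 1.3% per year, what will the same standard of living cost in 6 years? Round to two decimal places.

$16,731.69

Cumulative price-level factor: (1+1.3%)^6 ≈ 1.0805793706.
Multiplying $15,484 by the price-level factor gives the future nominal sum.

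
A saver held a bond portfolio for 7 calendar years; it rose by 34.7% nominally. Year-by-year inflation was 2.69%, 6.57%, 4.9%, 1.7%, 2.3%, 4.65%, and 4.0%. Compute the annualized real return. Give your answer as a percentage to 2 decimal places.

Cumulative inflation factor: 1.0269 × 1.0657 × 1.049 × 1.017 × 1.023 × 1.0465 × 1.040 ≈ 1.29989.
Nominal growth factor: 1.34700. Real growth factor = 1.34700 / 1.29989 ≈ 1.03624.
Annualized: 1.03624^(1/7) − 1 ≈ 0.00510.

0.51%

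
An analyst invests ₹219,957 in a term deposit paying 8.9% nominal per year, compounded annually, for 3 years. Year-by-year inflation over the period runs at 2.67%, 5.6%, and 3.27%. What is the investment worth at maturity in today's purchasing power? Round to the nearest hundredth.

Nominal value at maturity: ₹219,957 × (1 + 8.9%)^3 ≈ ₹284,067.42.
Price-level factor over 3 years: 1.0267 × 1.056 × 1.0327 ≈ 1.1196483830.
Dividing the nominal maturity value by the price-level factor gives the value in today's money.

₹253,711.28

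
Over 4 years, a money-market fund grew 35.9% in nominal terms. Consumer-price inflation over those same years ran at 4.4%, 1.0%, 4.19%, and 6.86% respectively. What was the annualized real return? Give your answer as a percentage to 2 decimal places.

3.73%

Cumulative inflation factor: 1.044 × 1.010 × 1.0419 × 1.0686 ≈ 1.17399.
Nominal growth factor: 1.35900. Real growth factor = 1.35900 / 1.17399 ≈ 1.15759.
Annualized: 1.15759^(1/4) − 1 ≈ 0.03726.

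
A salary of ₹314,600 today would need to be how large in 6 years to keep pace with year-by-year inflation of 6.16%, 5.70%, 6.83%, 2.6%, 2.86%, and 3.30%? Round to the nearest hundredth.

₹411,132.72

Cumulative price-level factor: 1.0616 × 1.0570 × 1.0683 × 1.026 × 1.0286 × 1.0330 ≈ 1.3068427349.
The nominal amount required is ₹314,600 scaled up by that factor.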